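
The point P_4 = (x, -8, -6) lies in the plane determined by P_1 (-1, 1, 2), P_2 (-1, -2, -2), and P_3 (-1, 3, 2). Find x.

-1

Coplanarity requires P_1P_2 · (P_1P_3 × P_1P_4) = 0.
P_1P_2 = (0, -3, -4), P_1P_3 = (0, 2, 0); the triple product is linear in x with coefficient 8 and constant term 8.
Setting it to zero: x = -1.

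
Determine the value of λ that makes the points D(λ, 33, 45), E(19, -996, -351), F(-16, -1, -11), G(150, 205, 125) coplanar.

100

The points are coplanar iff DE · (DF × DG) = 0.
Expanding, this is linear in λ: (-65280)λ + (6528000) = 0.
So λ = 100.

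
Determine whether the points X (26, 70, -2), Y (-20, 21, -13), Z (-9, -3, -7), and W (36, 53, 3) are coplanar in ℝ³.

Yes

A normal to the plane through X, Y, Z is n = XY × XZ = (-558, 155, 1643).
The plane has equation n·P = -6944. For W: n·W = -6944.
Equal, so W lies in the plane and all four are coplanar.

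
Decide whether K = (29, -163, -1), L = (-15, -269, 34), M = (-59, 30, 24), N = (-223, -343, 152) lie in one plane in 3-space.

Yes

A normal to the plane through K, L, M is n = KL × KM = (-9405, -1980, -17820).
The plane has equation n·P = 67815. For N: n·N = 67815.
Equal, so N lies in the plane and all four are coplanar.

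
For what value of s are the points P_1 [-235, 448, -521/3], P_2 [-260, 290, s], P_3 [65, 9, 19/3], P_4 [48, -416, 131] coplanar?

-391/3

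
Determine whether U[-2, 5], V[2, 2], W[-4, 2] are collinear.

UV = (4, -3), UW = (-2, -3).
If collinear, UW would be a scalar multiple of UV. But (4)·(-3) ≠ (-3)·(-2) (difference -18), so they are not parallel; the points are not collinear.

No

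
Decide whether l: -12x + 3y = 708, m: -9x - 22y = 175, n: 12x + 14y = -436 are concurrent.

Intersecting l and m: solving the 2×2 system gives (x, y) = (-5367/97, 1424/97).
Substitute into n: (12)(-5367/97) + (14)(1424/97) = -44468/97.
But n requires -436 ≠ -44468/97, so the three lines have no common point.

No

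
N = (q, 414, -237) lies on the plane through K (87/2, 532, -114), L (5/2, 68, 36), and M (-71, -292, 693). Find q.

91/2

A normal to the plane is n = KL × KM = (-250848, 15912, -19344).
N lies in the plane iff n · KN = 0.
This gives (-250848)q + (11413584) = 0, so q = 91/2.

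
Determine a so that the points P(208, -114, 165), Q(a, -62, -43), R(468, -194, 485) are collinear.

Direction PR = (260, -80, 320). From the y-coordinate of Q, the parameter along the line is τ = (-62 − (-114))/(-80) = -13/20.
Then a = 208 + (-13/20)·(260) = 39.

39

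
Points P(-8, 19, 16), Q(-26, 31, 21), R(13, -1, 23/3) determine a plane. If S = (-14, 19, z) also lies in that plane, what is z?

Coplanarity requires PQ · (PR × PS) = 0.
PQ = (-18, 12, 5), PR = (21, -20, -25/3); the triple product is linear in z with coefficient 108 and constant term -1728.
Setting it to zero: z = 16.

16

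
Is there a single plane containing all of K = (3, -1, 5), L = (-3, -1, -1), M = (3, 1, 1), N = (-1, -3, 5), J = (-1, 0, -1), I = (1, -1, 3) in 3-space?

The plane through K, L, M has normal n = KL × KM = (12, -24, -12) and equation n·P = 0.
Checking the remaining points: n·N = 0, n·J = 0, n·I = 0.
All equal 0, so all 6 points lie in one plane.

Yes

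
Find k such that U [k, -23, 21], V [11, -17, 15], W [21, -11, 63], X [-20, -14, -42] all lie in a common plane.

25

The points are coplanar iff UV · (UW × UX) = 0.
Expanding, this is linear in k: (486)k + (-12150) = 0.
So k = 25.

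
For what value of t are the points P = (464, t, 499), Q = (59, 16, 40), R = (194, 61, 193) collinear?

151

Collinearity requires PQ × PR = 0; each component is linear in t.
The x-component gives (-153)t + (23103) = 0, so t = 151.
The remaining components then also vanish.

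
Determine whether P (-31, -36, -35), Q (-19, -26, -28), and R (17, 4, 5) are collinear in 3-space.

No

PQ = (12, 10, 7), PR = (48, 40, 40).
Comparing components 2 and 3: (10)(40) − (7)(40) = 120 ≠ 0, so PQ and PR are not parallel and the points are not collinear.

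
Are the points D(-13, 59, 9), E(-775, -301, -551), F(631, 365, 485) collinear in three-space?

DE = (-762, -360, -560), DF = (644, 306, 476).
Comparing components 3 and 1: (-560)(644) − (-762)(476) = 2072 ≠ 0, so DE and DF are not parallel and the points are not collinear.

No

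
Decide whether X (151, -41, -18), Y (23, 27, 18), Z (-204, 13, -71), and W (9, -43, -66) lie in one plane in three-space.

A normal to the plane through X, Y, Z is n = XY × XZ = (-5548, -19564, 17228).
The plane has equation n·P = -345728. For W: n·W = -345728.
Equal, so W lies in the plane and all four are coplanar.

Yes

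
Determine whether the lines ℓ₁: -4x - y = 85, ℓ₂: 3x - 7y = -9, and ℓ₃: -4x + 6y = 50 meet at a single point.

Lines aᵢx + bᵢy = cᵢ with pairwise distinct directions are concurrent exactly when det[aᵢ bᵢ cᵢ] = 0.
Here the determinant is 448.
Nonzero, so no common point exists.

No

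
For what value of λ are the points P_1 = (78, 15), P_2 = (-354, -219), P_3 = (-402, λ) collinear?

Collinearity: (P_3 − P_1) must be parallel to (P_2 − P_1) = (-432, -234).
Cross-multiplying the components: (λ − 15)·(-432) = (-480)·(-234).
Solving gives λ = -245.

-245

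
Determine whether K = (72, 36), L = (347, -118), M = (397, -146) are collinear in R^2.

Yes

KL = (275, -154), KM = (325, -182).
det[KL; KM] = (275)(-182) − (-154)(325) = 0.
The determinant is zero, so the points are collinear.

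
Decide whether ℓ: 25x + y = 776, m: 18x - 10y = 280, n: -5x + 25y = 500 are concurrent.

The three lines meet at one point iff the augmented coefficient matrix [aᵢ bᵢ cᵢ] has rank < 3, i.e. its determinant vanishes.
Here the determinant is 0.
It vanishes, so the lines are concurrent at (30, 26).

Yes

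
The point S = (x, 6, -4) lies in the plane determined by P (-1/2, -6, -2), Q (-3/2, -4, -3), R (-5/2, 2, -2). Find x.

A normal to the plane is n = PQ × PR = (8, 2, -4).
S lies in the plane iff n · PS = 0.
This gives (8)x + (36) = 0, so x = -9/2.

-9/2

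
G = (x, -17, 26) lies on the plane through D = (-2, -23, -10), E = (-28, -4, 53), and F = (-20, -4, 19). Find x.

Coplanarity requires DE · (DF × DG) = 0.
DE = (-26, 19, 63), DF = (-18, 19, 29); the triple product is linear in x with coefficient -646 and constant term -9044.
Setting it to zero: x = -14.

-14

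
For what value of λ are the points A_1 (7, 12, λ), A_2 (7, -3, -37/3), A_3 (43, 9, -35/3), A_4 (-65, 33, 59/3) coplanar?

-4

The points are coplanar iff A_1A_2 · (A_1A_3 × A_1A_4) = 0.
Expanding, this is linear in λ: (-2160)λ + (-8640) = 0.
So λ = -4.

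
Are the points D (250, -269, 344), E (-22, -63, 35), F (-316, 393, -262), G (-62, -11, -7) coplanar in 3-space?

A normal to the plane through D, E, F is n = DE × DF = (79722, 10062, -63468).
The plane has equation n·P = -4609170. For G: n·G = -4609170.
Equal, so G lies in the plane and all four are coplanar.

Yes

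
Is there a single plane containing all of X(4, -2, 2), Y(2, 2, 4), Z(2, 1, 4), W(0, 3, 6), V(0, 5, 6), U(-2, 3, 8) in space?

The plane through X, Y, Z has normal n = XY × XZ = (2, 0, 2) and equation n·P = 12.
Checking the remaining points: n·W = 12, n·V = 12, n·U = 12.
All equal 12, so all 6 points lie in one plane.

Yes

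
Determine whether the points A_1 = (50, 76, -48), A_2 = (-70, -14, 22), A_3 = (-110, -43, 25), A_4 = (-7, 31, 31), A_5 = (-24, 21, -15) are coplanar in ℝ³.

Yes

The plane through A_1, A_2, A_3 has normal n = A_1A_2 × A_1A_3 = (1760, -2440, -120) and equation n·P = -91680.
Checking the remaining points: n·A_4 = -91680, n·A_5 = -91680.
All equal -91680, so all 5 points lie in one plane.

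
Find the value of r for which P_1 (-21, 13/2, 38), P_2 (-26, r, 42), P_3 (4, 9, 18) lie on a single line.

6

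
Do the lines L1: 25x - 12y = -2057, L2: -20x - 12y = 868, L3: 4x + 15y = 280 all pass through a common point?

Intersecting L1 and L2: solving the 2×2 system gives (x, y) = (-65, 36).
Substitute into L3: (4)(-65) + (15)(36) = 280.
This equals 280, so (-65, 36) lies on all three lines and they are concurrent.

Yes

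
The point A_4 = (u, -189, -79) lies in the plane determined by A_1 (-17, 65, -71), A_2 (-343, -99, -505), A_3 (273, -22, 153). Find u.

155

Coplanarity requires A_1A_2 · (A_1A_3 × A_1A_4) = 0.
A_1A_2 = (-326, -164, -434), A_1A_3 = (290, -87, 224); the triple product is linear in u with coefficient -74494 and constant term 11546570.
Setting it to zero: u = 155.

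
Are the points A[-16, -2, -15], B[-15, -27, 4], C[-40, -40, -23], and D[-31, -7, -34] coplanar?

With A as base: AB = (1, -25, 19), AC = (-24, -38, -8), AD = (-15, -5, -19).
AC × AD = (682, -336, -450).
AB · (AC × AD) = 532.
Since 532 ≠ 0, the four points are not coplanar.

No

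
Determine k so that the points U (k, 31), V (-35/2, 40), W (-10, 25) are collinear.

-13

The three points are collinear iff det[UV; UW] = 0.
This determinant is linear in k: (15)k + (195) = 0, so k = -13.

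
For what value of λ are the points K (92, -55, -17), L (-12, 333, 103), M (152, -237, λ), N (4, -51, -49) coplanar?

-69

Normal to plane KLN: n = (-12896, -13888, 33728); plane equation n·P = -995968.
Requiring n·M = -995968: (33728)λ + (1331264) = -995968.
So λ = -69.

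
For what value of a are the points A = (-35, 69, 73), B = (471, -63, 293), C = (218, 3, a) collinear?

Collinearity requires AB × AC = 0; each component is linear in a.
The x-component gives (-132)a + (24156) = 0, so a = 183.
The remaining components then also vanish.

183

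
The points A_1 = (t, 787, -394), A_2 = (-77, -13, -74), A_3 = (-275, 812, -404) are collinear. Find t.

Direction A_2A_3 = (-198, 825, -330). From the y-coordinate of A_1, the parameter along the line is τ = (787 − (-13))/825 = 32/33.
Then t = (-77) + 32/33·(-198) = -269.

-269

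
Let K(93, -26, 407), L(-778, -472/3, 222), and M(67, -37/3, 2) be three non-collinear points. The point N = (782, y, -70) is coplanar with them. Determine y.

A normal to the plane is n = KL × KM = (167155/3, -347945, -45955/3).
N lies in the plane iff n · KN = 0.
This gives (-347945)y + (109950620/3) = 0, so y = 316/3.

316/3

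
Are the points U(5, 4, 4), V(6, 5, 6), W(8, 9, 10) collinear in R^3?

UV = (1, 1, 2), UW = (3, 5, 6).
Comparing components 2 and 3: (1)(6) − (2)(5) = -4 ≠ 0, so UV and UW are not parallel and the points are not collinear.

No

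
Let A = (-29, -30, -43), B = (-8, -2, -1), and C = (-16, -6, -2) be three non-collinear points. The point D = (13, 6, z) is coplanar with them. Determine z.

A normal to the plane is n = AB × AC = (140, -315, 140).
D lies in the plane iff n · AD = 0.
This gives (140)z + (560) = 0, so z = -4.

-4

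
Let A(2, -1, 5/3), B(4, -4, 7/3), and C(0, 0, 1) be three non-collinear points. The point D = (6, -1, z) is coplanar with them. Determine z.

3

A normal to the plane is n = AB × AC = (4/3, 0, -4).
D lies in the plane iff n · AD = 0.
This gives (-4)z + (12) = 0, so z = 3.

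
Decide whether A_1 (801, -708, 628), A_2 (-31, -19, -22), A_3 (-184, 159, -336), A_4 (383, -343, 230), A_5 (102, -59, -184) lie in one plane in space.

The plane through A_1, A_2, A_3 has normal n = A_1A_2 × A_1A_3 = (-100646, -161798, -42679) and equation n·P = 7133126.
Checking the remaining points: n·A_4 = 7133126, n·A_5 = 7133126.
All equal 7133126, so all 5 points lie in one plane.

Yes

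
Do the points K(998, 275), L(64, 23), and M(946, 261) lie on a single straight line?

No

KL = (-934, -252), KM = (-52, -14).
If collinear, KM would be a scalar multiple of KL. But (-934)·(-14) ≠ (-252)·(-52) (difference -28), so they are not parallel; the points are not collinear.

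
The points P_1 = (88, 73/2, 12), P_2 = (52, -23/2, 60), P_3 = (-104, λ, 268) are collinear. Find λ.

-439/2

Collinearity requires P_1P_2 × P_1P_3 = 0; each component is linear in λ.
The x-component gives (-48)λ + (-10536) = 0, so λ = -439/2.
The remaining components then also vanish.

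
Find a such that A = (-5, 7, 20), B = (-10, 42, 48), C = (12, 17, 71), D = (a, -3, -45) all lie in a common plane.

Normal to plane ABC: n = (1505, 731, -645); plane equation n·P = -15308.
Requiring n·D = -15308: (1505)a + (26832) = -15308.
So a = -28.

-28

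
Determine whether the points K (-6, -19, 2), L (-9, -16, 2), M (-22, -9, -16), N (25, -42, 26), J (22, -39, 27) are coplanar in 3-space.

The plane through K, L, M has normal n = KL × KM = (-54, -54, 18) and equation n·P = 1386.
Checking the remaining points: n·N = 1386, n·J = 1404.
Since n·J = 1404 ≠ 1386, J is off the plane and the points are not all coplanar.

No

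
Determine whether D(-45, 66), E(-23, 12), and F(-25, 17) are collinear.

DE = (22, -54), DF = (20, -49).
If collinear, DF would be a scalar multiple of DE. But (22)·(-49) ≠ (-54)·(20) (difference 2), so they are not parallel; the points are not collinear.

No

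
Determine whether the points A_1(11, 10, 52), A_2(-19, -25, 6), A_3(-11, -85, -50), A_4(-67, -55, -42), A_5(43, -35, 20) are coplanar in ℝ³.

Yes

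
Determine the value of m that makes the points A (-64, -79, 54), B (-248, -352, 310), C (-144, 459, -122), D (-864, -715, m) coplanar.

926

Normal to plane ABC: n = (-89680, -52864, -120832); plane equation n·P = 3390848.
Requiring n·D = 3390848: (-120832)m + (115281280) = 3390848.
So m = 926.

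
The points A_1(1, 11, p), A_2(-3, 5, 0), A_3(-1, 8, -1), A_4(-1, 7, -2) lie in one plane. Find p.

-2

The points are coplanar iff A_1A_2 · (A_1A_3 × A_1A_4) = 0.
Expanding, this is linear in p: (2)p + (4) = 0.
So p = -2.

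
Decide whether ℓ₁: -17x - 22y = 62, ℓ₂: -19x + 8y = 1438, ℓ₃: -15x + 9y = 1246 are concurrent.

Intersecting ℓ₁ and ℓ₂: solving the 2×2 system gives (x, y) = (-58, 42).
Substitute into ℓ₃: (-15)(-58) + (9)(42) = 1248.
But ℓ₃ requires 1246 ≠ 1248, so the three lines have no common point.

No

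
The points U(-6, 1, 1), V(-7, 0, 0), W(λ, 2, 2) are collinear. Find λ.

Direction UV = (-1, -1, -1). From the y-coordinate of W, the parameter along the line is τ = (2 − 1)/(-1) = -1.
Then λ = (-6) + (-1)·(-1) = -5.

-5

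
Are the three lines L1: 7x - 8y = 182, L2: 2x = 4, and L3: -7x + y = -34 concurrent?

No

Intersecting L1 and L2: solving the 2×2 system gives (x, y) = (2, -21).
Substitute into L3: (-7)(2) + (1)(-21) = -35.
But L3 requires -34 ≠ -35, so the three lines have no common point.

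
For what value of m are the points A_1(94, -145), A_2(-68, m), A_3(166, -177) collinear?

-73

The three points are collinear iff det[A_1A_2; A_1A_3] = 0.
This determinant is linear in m: (-72)m + (-5256) = 0, so m = -73.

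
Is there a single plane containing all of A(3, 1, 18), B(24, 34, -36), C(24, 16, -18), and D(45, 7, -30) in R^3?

With A as base: AB = (21, 33, -54), AC = (21, 15, -36), AD = (42, 6, -48).
AC × AD = (-504, -504, -504).
AB · (AC × AD) = 0.
The scalar triple product vanishes, so the four points are coplanar.

Yes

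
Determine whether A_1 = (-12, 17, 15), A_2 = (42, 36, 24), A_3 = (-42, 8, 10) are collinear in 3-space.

No

A_1A_2 = (54, 19, 9), A_1A_3 = (-30, -9, -5).
Comparing components 2 and 3: (19)(-5) − (9)(-9) = -14 ≠ 0, so A_1A_2 and A_1A_3 are not parallel and the points are not collinear.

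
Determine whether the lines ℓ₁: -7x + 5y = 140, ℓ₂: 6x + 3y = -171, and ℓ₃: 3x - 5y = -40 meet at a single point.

Intersecting ℓ₁ and ℓ₂: solving the 2×2 system gives (x, y) = (-25, -7).
Substitute into ℓ₃: (3)(-25) + (-5)(-7) = -40.
This equals -40, so (-25, -7) lies on all three lines and they are concurrent.

Yes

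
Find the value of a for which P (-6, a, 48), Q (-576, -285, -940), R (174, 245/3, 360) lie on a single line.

Collinearity requires PQ × PR = 0; each component is linear in a.
The x-component gives (-1300)a + (-24700/3) = 0, so a = -19/3.
The remaining components then also vanish.

-19/3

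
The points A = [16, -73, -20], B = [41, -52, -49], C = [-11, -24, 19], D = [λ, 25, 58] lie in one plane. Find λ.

-38

Normal to plane ABC: n = (2240, -192, 1792); plane equation n·P = 14016.
Requiring n·D = 14016: (2240)λ + (99136) = 14016.
So λ = -38.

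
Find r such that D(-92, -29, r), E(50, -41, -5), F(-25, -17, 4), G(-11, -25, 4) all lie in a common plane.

28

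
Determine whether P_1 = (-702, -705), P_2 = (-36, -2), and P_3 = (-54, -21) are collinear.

P_1P_2 = (666, 703), P_1P_3 = (648, 684).
Twice the signed area of △P_1P_2P_3 is (666)(684) − (703)(648) = 0.
The triangle is degenerate (zero area), so the points are collinear.

Yes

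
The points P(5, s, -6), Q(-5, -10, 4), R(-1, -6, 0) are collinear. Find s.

Collinearity requires PQ × PR = 0; each component is linear in s.
The x-component gives (4)s + (0) = 0, so s = 0.
The remaining components then also vanish.

0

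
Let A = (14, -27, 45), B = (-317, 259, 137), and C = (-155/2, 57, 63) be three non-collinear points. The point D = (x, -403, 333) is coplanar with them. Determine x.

A normal to the plane is n = AB × AC = (-2580, -2460, -1635).
D lies in the plane iff n · AD = 0.
This gives (-2580)x + (490200) = 0, so x = 190.

190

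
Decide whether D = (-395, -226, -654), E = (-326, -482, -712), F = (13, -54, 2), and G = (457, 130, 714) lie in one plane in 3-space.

Yes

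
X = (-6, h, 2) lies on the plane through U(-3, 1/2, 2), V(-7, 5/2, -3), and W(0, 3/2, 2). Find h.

-1/2

The plane through U, V, W has equation 5x − 15y − 10z = -85/2.
Substituting X: (-15)h + (-50) = -85/2, so h = -1/2.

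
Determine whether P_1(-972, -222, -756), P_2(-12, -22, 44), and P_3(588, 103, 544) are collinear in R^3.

Yes

P_1P_2 = (960, 200, 800), P_1P_3 = (1560, 325, 1300).
Each component of P_1P_3 is 13/8 times the corresponding component of P_1P_2, so P_1P_3 = 13/8·P_1P_2 and the points are collinear.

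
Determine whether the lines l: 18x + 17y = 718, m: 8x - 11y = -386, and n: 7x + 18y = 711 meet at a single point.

No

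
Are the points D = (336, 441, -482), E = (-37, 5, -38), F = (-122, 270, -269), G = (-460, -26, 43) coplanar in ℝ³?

Yes

With D as base: DE = (-373, -436, 444), DF = (-458, -171, 213), DG = (-796, -467, 525).
DF × DG = (9696, 70902, 77770).
DE · (DF × DG) = 0.
The scalar triple product vanishes, so the four points are coplanar.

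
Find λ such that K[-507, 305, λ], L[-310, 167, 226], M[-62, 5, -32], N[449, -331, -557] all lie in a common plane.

Coplanarity ⇔ det[KL; KM; KN] = 0.
Expanding, this is linear in λ: (546)λ + (-220038) = 0.
So λ = 403.

403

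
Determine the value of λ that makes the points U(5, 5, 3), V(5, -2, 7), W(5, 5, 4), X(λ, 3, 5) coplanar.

The points are coplanar iff UV · (UW × UX) = 0.
Expanding, this is linear in λ: (-7)λ + (35) = 0.
So λ = 5.

5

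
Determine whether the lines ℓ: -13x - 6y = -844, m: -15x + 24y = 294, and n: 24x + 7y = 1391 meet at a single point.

Yes

The three lines meet at one point iff the augmented coefficient matrix [aᵢ bᵢ cᵢ] has rank < 3, i.e. its determinant vanishes.
Here the determinant is 0.
It vanishes, so the lines are concurrent at (46, 41).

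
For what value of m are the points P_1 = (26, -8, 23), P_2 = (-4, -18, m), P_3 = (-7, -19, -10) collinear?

Collinearity requires P_1P_2 × P_1P_3 = 0; each component is linear in m.
The x-component gives (11)m + (77) = 0, so m = -7.
The remaining components then also vanish.

-7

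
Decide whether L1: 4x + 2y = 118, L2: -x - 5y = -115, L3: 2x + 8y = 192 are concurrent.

Yes

Intersecting L1 and L2: solving the 2×2 system gives (x, y) = (20, 19).
Substitute into L3: (2)(20) + (8)(19) = 192.
This equals 192, so (20, 19) lies on all three lines and they are concurrent.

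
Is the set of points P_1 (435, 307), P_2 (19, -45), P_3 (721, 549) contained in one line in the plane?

P_1P_2 = (-416, -352), P_1P_3 = (286, 242).
Checking proportionality: P_1P_3 = -11/16·P_1P_2, so the vectors are parallel and the points are collinear.

Yes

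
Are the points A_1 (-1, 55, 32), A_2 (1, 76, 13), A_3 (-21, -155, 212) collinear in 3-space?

No

A_1A_2 = (2, 21, -19), A_1A_3 = (-20, -210, 180).
Comparing components 2 and 3: (21)(180) − (-19)(-210) = -210 ≠ 0, so A_1A_2 and A_1A_3 are not parallel and the points are not collinear.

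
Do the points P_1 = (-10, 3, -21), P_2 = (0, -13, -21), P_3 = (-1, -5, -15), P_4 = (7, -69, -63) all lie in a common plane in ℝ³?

Yes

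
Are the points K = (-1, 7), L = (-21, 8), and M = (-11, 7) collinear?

No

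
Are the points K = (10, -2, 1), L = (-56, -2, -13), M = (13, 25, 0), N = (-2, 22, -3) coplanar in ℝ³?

Yes

A normal to the plane through K, L, M is n = KL × KM = (378, -108, -1782).
The plane has equation n·P = 2214. For N: n·N = 2214.
Equal, so N lies in the plane and all four are coplanar.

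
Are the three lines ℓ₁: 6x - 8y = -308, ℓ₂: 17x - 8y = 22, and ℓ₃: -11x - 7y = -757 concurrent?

Yes

The three lines meet at one point iff the augmented coefficient matrix [aᵢ bᵢ cᵢ] has rank < 3, i.e. its determinant vanishes.
Here the determinant is 0.
It vanishes, so the lines are concurrent at (30, 61).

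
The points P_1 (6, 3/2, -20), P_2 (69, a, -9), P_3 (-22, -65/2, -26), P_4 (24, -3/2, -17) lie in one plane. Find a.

11/2

Normal to plane P_1P_3P_4: n = (-120, -24, 696); plane equation n·P = -14676.
Requiring n·P_2 = -14676: (-24)a + (-14544) = -14676.
So a = 11/2.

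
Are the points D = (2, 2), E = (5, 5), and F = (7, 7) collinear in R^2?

Yes

DE = (3, 3), DF = (5, 5).
Twice the signed area of △DEF is (3)(5) − (3)(5) = 0.
The triangle is degenerate (zero area), so the points are collinear.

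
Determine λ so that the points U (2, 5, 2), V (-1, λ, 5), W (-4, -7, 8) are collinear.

-1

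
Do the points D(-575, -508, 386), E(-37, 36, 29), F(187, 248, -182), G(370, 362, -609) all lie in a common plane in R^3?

A normal to the plane through D, E, F is n = DE × DF = (-39100, 33550, -7800).
The plane has equation n·P = 2428300. For G: n·G = 2428300.
Equal, so G lies in the plane and all four are coplanar.

Yes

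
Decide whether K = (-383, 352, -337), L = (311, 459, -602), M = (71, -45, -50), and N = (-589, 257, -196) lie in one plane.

With K as base: KL = (694, 107, -265), KM = (454, -397, 287), KN = (-206, -95, 141).
KM × KN = (-28712, -123136, -124912).
KL · (KM × KN) = 0.
The scalar triple product vanishes, so the four points are coplanar.

Yes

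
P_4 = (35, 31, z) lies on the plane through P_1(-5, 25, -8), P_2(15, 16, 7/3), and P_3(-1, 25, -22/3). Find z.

-6

Coplanarity requires P_1P_2 · (P_1P_3 × P_1P_4) = 0.
P_1P_2 = (20, -9, 31/3), P_1P_3 = (4, 0, 2/3); the triple product is linear in z with coefficient 36 and constant term 216.
Setting it to zero: z = -6.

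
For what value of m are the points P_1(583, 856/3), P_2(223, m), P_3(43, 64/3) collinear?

328/3

The three points are collinear iff det[P_1P_2; P_1P_3] = 0.
This determinant is linear in m: (540)m + (-59040) = 0, so m = 328/3.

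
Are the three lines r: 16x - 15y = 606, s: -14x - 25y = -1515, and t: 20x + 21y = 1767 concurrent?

No

The three lines meet at one point iff the augmented coefficient matrix [aᵢ bᵢ cᵢ] has rank < 3, i.e. its determinant vanishes.
Here the determinant is 10506.
Nonzero, so no common point exists.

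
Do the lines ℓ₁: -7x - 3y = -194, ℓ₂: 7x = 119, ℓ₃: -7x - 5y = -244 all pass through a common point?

Yes

Intersecting ℓ₁ and ℓ₂: solving the 2×2 system gives (x, y) = (17, 25).
Substitute into ℓ₃: (-7)(17) + (-5)(25) = -244.
This equals -244, so (17, 25) lies on all three lines and they are concurrent.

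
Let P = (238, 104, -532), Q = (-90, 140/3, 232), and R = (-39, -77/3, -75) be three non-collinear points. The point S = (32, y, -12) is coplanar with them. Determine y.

256/3

The plane through P, Q, R has equation 72864x − 61732y + (79948/3)z = -9767824/3.
Substituting S: (-61732)y + (2011856) = -9767824/3, so y = 256/3.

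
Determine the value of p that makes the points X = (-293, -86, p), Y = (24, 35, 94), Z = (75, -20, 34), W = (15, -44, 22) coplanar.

The points are coplanar iff XY · (XZ × XW) = 0.
Expanding, this is linear in p: (4524)p + (-162864) = 0.
So p = 36.

36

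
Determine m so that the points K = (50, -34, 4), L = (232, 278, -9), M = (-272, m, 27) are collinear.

-586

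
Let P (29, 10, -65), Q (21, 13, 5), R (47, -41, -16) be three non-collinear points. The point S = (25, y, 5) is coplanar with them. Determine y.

A normal to the plane is n = PQ × PR = (3717, 1652, 354).
S lies in the plane iff n · PS = 0.
This gives (1652)y + (-6608) = 0, so y = 4.

4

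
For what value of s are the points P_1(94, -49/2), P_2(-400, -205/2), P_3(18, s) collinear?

-73/2

The three points are collinear iff det[P_1P_2; P_1P_3] = 0.
This determinant is linear in s: (-494)s + (-18031) = 0, so s = -73/2.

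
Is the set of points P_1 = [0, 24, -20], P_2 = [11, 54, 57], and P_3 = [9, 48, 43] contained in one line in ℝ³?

No

P_1P_2 = (11, 30, 77), P_1P_3 = (9, 24, 63).
P_1P_2 × P_1P_3 = (42, 0, -6).
The cross product is nonzero, so the points do not lie on one line.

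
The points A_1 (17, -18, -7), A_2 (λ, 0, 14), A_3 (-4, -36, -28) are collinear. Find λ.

Direction A_1A_3 = (-21, -18, -21). From the y-coordinate of A_2, the parameter along the line is τ = (0 − (-18))/(-18) = -1.
Then λ = 17 + (-1)·(-21) = 38.

38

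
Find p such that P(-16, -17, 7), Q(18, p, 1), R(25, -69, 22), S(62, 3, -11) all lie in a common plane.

-13

Normal to plane PRS: n = (636, 1908, 4876); plane equation n·X = -8480.
Requiring n·Q = -8480: (1908)p + (16324) = -8480.
So p = -13.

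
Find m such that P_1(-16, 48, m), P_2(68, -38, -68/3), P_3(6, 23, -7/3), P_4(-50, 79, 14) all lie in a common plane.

Coplanarity ⇔ det[P_1P_2; P_1P_3; P_1P_4] = 0.
Expanding, this is linear in m: (56)m + (448/3) = 0.
So m = -8/3.

-8/3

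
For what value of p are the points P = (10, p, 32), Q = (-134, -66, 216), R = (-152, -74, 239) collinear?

Direction QR = (-18, -8, 23). From the x-coordinate of P, the parameter along the line is τ = (10 − (-134))/(-18) = -8.
Then p = (-66) + (-8)·(-8) = -2.

-2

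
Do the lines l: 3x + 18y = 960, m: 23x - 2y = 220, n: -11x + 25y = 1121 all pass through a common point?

Lines aᵢx + bᵢy = cᵢ with pairwise distinct directions are concurrent exactly when det[aᵢ bᵢ cᵢ] = 0.
Here the determinant is 0.
It vanishes, so the lines are concurrent at (14, 51).

Yes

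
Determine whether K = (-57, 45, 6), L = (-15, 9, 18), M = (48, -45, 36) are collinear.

Yes

KL = (42, -36, 12), KM = (105, -90, 30).
KL × KM = (0, 0, 0).
The cross product vanishes, so the three points are collinear.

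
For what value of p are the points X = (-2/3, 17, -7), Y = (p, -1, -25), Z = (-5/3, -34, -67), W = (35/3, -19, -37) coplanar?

7/3

The points are coplanar iff XY · (XZ × XW) = 0.
Expanding, this is linear in p: (-630)p + (1470) = 0.
So p = 7/3.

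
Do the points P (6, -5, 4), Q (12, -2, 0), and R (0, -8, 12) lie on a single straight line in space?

No

PQ = (6, 3, -4), PR = (-6, -3, 8).
Comparing components 2 and 3: (3)(8) − (-4)(-3) = 12 ≠ 0, so PQ and PR are not parallel and the points are not collinear.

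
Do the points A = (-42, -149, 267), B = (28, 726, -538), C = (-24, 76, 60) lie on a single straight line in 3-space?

AB = (70, 875, -805), AC = (18, 225, -207).
AB × AC = (0, 0, 0).
The cross product vanishes, so the three points are collinear.

Yes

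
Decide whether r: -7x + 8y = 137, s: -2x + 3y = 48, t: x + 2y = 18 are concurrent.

Lines aᵢx + bᵢy = cᵢ with pairwise distinct directions are concurrent exactly when det[aᵢ bᵢ cᵢ] = 0.
Here the determinant is 7.
Nonzero, so no common point exists.

No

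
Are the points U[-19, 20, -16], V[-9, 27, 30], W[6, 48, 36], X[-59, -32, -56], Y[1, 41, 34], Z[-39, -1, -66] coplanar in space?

Yes

The plane through U, V, W has normal n = UV × UW = (-924, 630, 105) and equation n·P = 28476.
Checking the remaining points: n·X = 28476, n·Y = 28476, n·Z = 28476.
All equal 28476, so all 6 points lie in one plane.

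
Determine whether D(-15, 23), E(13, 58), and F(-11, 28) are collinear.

DE = (28, 35), DF = (4, 5).
Twice the signed area of △DEF is (28)(5) − (35)(4) = 0.
The triangle is degenerate (zero area), so the points are collinear.

Yes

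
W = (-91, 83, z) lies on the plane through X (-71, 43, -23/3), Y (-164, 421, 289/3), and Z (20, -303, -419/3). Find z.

Coplanarity requires XY · (XZ × XW) = 0.
XY = (-93, 378, 104), XZ = (91, -346, -132); the triple product is linear in z with coefficient -2220 and constant term 148740.
Setting it to zero: z = 67.

67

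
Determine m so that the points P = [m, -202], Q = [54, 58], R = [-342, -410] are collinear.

-166

Collinearity: (P − Q) must be parallel to (R − Q) = (-396, -468).
Cross-multiplying the components: (m − 54)·(-468) = (-260)·(-396).
Solving gives m = -166.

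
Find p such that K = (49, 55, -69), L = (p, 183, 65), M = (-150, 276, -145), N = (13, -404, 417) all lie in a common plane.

-310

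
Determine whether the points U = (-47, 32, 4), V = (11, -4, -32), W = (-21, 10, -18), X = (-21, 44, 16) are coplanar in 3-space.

Yes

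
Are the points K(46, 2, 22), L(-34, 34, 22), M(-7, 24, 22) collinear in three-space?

KL = (-80, 32, 0), KM = (-53, 22, 0).
Comparing components 1 and 2: (-80)(22) − (32)(-53) = -64 ≠ 0, so KL and KM are not parallel and the points are not collinear.

No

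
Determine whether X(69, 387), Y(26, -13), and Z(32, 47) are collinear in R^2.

No

XY = (-43, -400), XZ = (-37, -340).
det[XY; XZ] = (-43)(-340) − (-400)(-37) = -180.
The determinant is nonzero, so they are not collinear.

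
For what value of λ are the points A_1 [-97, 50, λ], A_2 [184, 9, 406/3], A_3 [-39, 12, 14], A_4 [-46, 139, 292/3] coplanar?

8

Coplanarity ⇔ det[A_1A_2; A_1A_3; A_1A_4] = 0.
Expanding, this is linear in λ: (28300)λ + (-226400) = 0.
So λ = 8.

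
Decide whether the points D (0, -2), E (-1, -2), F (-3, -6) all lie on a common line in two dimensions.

No

DE = (-1, 0), DF = (-3, -4).
If collinear, DF would be a scalar multiple of DE. But (-1)·(-4) ≠ (0)·(-3) (difference 4), so they are not parallel; the points are not collinear.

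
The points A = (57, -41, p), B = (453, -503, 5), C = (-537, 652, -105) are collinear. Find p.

-39

Direction BC = (-990, 1155, -110). From the x-coordinate of A, the parameter along the line is τ = (57 − 453)/(-990) = 2/5.
Then p = 5 + 2/5·(-110) = -39.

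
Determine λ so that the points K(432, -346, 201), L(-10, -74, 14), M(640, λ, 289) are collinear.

-474

Collinearity requires KL × KM = 0; each component is linear in λ.
The x-component gives (187)λ + (88638) = 0, so λ = -474.
The remaining components then also vanish.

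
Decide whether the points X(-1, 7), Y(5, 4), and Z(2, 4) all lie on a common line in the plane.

XY = (6, -3), XZ = (3, -3).
If collinear, XZ would be a scalar multiple of XY. But (6)·(-3) ≠ (-3)·(3) (difference -9), so they are not parallel; the points are not collinear.

No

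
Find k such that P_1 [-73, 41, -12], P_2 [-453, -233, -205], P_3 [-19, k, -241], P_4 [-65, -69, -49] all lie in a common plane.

-643

Normal to plane P_1P_2P_4: n = (-11092, -15604, 43992); plane equation n·P = -357952.
Requiring n·P_3 = -357952: (-15604)k + (-10391324) = -357952.
So k = -643.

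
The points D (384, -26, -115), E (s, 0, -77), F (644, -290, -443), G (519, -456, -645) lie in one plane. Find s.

-29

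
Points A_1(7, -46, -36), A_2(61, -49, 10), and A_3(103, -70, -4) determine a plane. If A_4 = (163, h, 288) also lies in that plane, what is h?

17

A normal to the plane is n = A_1A_2 × A_1A_3 = (1008, 2688, -1008).
A_4 lies in the plane iff n · A_1A_4 = 0.
This gives (2688)h + (-45696) = 0, so h = 17.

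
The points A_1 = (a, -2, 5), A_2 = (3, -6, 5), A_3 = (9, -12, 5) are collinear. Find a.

-1

Direction A_2A_3 = (6, -6, 0). From the y-coordinate of A_1, the parameter along the line is τ = (-2 − (-6))/(-6) = -2/3.
Then a = 3 + (-2/3)·(6) = -1.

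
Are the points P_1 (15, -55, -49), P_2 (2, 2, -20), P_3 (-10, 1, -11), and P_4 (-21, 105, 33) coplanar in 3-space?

No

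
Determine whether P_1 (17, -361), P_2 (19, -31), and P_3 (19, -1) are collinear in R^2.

P_1P_2 = (2, 330), P_1P_3 = (2, 360).
If collinear, P_1P_3 would be a scalar multiple of P_1P_2. But (2)·(360) ≠ (330)·(2) (difference 60), so they are not parallel; the points are not collinear.

No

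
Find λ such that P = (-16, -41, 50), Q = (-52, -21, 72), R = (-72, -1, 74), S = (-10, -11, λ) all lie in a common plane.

Normal to plane PQR: n = (-400, -368, -320); plane equation n·X = 5488.
Requiring n·S = 5488: (-320)λ + (8048) = 5488.
So λ = 8.

8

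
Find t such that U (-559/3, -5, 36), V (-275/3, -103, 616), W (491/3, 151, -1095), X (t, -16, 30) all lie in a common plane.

Normal to plane UVW: n = (20358, 310068, 49068); plane equation n·P = -3577266.
Requiring n·X = -3577266: (20358)t + (-3489048) = -3577266.
So t = -13/3.

-13/3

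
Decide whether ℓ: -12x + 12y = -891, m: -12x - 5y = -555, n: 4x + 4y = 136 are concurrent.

Intersecting ℓ and m: solving the 2×2 system gives (x, y) = (3705/68, -336/17).
Substitute into n: (4)(3705/68) + (4)(-336/17) = 2361/17.
But n requires 136 ≠ 2361/17, so the three lines have no common point.

No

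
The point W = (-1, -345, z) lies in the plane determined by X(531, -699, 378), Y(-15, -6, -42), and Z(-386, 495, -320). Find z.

Coplanarity requires XY · (XZ × XW) = 0.
XY = (-546, 693, -420), XZ = (-917, 1194, -698); the triple product is linear in z with coefficient -16443 and constant term -1808730.
Setting it to zero: z = -110.

-110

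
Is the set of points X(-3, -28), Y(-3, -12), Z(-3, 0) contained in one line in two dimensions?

Yes

XY = (0, 16), XZ = (0, 28).
Checking proportionality: XZ = 7/4·XY, so the vectors are parallel and the points are collinear.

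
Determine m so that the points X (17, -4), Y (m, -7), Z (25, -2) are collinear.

Collinearity: (Y − X) must be parallel to (Z − X) = (8, 2).
Cross-multiplying the components: (m − 17)·(2) = (-3)·(8).
Solving gives m = 5.

5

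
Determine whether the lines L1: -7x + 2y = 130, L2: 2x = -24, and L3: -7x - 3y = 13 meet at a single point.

No

Intersecting L1 and L2: solving the 2×2 system gives (x, y) = (-12, 23).
Substitute into L3: (-7)(-12) + (-3)(23) = 15.
But L3 requires 13 ≠ 15, so the three lines have no common point.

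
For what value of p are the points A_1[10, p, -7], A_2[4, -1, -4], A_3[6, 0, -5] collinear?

2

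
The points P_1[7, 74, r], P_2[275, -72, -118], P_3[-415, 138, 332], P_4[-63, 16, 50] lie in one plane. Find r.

Coplanarity ⇔ det[P_1P_2; P_1P_3; P_1P_4] = 0.
Expanding, this is linear in r: (-10260)r + (2913840) = 0.
So r = 284.

284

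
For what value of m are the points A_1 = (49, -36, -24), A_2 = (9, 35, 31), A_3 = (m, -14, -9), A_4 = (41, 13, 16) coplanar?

17

Coplanarity ⇔ det[A_1A_2; A_1A_3; A_1A_4] = 0.
Expanding, this is linear in m: (-145)m + (2465) = 0.
So m = 17.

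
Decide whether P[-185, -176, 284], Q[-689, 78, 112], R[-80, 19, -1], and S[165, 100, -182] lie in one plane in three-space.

With P as base: PQ = (-504, 254, -172), PR = (105, 195, -285), PS = (350, 276, -466).
PR × PS = (-12210, -50820, -39270).
PQ · (PR × PS) = 0.
The scalar triple product vanishes, so the four points are coplanar.

Yes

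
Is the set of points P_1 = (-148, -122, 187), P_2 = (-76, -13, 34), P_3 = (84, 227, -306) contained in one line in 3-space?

P_1P_2 = (72, 109, -153), P_1P_3 = (232, 349, -493).
P_1P_2 × P_1P_3 = (-340, 0, -160).
The cross product is nonzero, so the points do not lie on one line.

No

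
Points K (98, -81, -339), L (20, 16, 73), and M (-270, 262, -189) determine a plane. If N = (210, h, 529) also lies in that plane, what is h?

-127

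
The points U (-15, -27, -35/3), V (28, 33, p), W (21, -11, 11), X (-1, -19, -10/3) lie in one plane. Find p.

Coplanarity ⇔ det[UV; UW; UX] = 0.
Expanding, this is linear in p: (64)p + (-832/3) = 0.
So p = 13/3.

13/3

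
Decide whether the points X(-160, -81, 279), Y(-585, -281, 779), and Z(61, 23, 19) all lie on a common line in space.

Yes

XY = (-425, -200, 500), XZ = (221, 104, -260).
XY × XZ = (0, 0, 0).
The cross product vanishes, so the three points are collinear.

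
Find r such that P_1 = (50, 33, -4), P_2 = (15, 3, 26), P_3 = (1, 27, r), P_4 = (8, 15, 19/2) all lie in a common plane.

Normal to plane P_1P_2P_4: n = (135, -1575/2, -630); plane equation n·P = -33435/2.
Requiring n·P_3 = -33435/2: (-630)r + (-42255/2) = -33435/2.
So r = -7.

-7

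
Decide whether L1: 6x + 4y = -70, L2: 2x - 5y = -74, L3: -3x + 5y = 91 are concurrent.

Yes

Intersecting L1 and L2: solving the 2×2 system gives (x, y) = (-17, 8).
Substitute into L3: (-3)(-17) + (5)(8) = 91.
This equals 91, so (-17, 8) lies on all three lines and they are concurrent.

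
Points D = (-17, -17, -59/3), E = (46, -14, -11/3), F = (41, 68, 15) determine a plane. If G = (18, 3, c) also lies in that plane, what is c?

The plane through D, E, F has equation −1256x − 1256y + 5181z = -59189.
Substituting G: (5181)c + (-26376) = -59189, so c = -19/3.

-19/3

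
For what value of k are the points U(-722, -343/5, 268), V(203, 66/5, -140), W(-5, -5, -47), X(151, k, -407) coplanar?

-181/5

Coplanarity ⇔ det[UV; UW; UX] = 0.
Expanding, this is linear in k: (-1161)k + (-210141/5) = 0.
So k = -181/5.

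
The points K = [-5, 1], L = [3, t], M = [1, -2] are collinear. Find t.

The three points are collinear iff det[KL; KM] = 0.
This determinant is linear in t: (-6)t + (-18) = 0, so t = -3.

-3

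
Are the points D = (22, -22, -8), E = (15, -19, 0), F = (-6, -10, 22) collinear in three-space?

DE = (-7, 3, 8), DF = (-28, 12, 30).
Comparing components 2 and 3: (3)(30) − (8)(12) = -6 ≠ 0, so DE and DF are not parallel and the points are not collinear.

No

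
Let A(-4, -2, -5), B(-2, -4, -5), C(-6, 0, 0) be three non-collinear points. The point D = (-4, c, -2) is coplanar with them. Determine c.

-2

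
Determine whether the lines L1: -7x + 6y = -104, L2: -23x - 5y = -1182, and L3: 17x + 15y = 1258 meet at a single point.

Yes

Lines aᵢx + bᵢy = cᵢ with pairwise distinct directions are concurrent exactly when det[aᵢ bᵢ cᵢ] = 0.
Here the determinant is 0.
It vanishes, so the lines are concurrent at (44, 34).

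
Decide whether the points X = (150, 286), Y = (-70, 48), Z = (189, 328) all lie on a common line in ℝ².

No

XY = (-220, -238), XZ = (39, 42).
det[XY; XZ] = (-220)(42) − (-238)(39) = 42.
The determinant is nonzero, so they are not collinear.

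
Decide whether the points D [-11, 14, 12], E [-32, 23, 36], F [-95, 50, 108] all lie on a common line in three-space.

Yes

DE = (-21, 9, 24), DF = (-84, 36, 96).
DE × DF = (0, 0, 0).
The cross product vanishes, so the three points are collinear.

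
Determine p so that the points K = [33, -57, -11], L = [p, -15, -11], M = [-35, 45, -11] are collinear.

Direction KM = (-68, 102, 0). From the y-coordinate of L, the parameter along the line is τ = (-15 − (-57))/102 = 7/17.
Then p = 33 + 7/17·(-68) = 5.

5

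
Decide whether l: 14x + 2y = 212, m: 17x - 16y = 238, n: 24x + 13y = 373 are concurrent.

The three lines meet at one point iff the augmented coefficient matrix [aᵢ bᵢ cᵢ] has rank < 3, i.e. its determinant vanishes.
Here the determinant is 134.
Nonzero, so no common point exists.

No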